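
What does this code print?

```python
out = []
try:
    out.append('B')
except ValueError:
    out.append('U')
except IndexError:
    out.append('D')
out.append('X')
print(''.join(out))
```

Execution trace: 'B' (try body, no exception) → 'X' (after the try/except). Output: BX

Answer: BX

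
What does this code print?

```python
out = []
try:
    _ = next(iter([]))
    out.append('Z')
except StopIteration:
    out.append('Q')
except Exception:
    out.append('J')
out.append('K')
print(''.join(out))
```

Execution trace: 'Q' (except StopIteration) → 'K' (after the try/except). Output: QK

Answer: QK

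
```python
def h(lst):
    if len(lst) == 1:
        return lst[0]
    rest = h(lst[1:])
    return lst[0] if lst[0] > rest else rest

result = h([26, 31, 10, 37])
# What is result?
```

Recursive max over [26, 31, 10, 37] = 37

Answer: 37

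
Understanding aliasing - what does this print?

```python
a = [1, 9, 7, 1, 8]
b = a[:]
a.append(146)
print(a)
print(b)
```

Key concept: slice [:] creates copy.
Step by step:
`a = [1, 9, 7, 1, 8]` → a = [1, 9, 7, 1, 8]
`b = a[:]` → b = [1, 9, 7, 1, 8]
`a.append(146)` → a = [1, 9, 7, 1, 8, 146]
`print(a)` → prints [1, 9, 7, 1, 8, 146]
`print(b)` → prints [1, 9, 7, 1, 8]

Answer:
[1, 9, 7, 1, 8, 146]
[1, 9, 7, 1, 8]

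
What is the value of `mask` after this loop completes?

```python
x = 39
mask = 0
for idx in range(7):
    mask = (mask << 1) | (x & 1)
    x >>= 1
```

Reverse lowest 7 bits of 39
`mask` takes the values: 0 → 1 → 3 → 7 → 14 → 28 → 57 → 114

Answer: 114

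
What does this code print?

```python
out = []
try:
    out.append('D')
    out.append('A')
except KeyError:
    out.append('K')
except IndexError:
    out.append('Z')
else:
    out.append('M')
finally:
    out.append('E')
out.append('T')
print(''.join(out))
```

Execution trace: 'D' (try body) → 'A' (try body, no exception) → 'M' (else) → 'E' (finally) → 'T' (after the try/except). Output: DAMET

Answer: DAMET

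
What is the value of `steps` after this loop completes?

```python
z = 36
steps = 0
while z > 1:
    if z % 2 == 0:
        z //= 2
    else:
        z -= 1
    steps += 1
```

Steps to reduce 36 to 1
`steps` takes the values: 0 → 1 → 2 → 3 → 4 → 5 → 6

Answer: 6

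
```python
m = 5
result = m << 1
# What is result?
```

Trace:
`m = 5` → m = 5
`result = m << 1` → result = 10
So result = 10

Answer: 10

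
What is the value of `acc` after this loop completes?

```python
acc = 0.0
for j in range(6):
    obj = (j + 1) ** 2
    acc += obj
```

Sum of squared losses 1² + 2² + ... + 6²
`acc` takes the values: 0.0 → 1.0 → 5.0 → 14.0 → 30.0 → 55.0 → 91.0

Answer: 91.0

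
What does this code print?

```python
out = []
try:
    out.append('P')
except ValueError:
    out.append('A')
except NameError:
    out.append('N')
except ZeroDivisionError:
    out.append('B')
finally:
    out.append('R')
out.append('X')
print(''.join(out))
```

Execution trace: 'P' (try body, no exception) → 'R' (finally) → 'X' (after the try/except). Output: PRX

Answer: PRX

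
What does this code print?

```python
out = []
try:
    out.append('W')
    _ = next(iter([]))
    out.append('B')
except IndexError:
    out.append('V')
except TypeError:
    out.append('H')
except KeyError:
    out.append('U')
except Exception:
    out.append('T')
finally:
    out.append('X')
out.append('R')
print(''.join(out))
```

Execution trace: 'W' (try body) → 'T' (except Exception) → 'X' (finally) → 'R' (after the try/except). Output: WTXR

Answer: WTXR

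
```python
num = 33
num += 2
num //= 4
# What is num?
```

Trace:
`num = 33` → num = 33
`num += 2` → num = 35
`num //= 4` → num = 8
So num = 8

Answer: 8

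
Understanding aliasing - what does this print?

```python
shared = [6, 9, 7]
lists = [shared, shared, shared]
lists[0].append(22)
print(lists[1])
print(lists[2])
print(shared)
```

Key concept: list of same reference.
Step by step:
`shared = [6, 9, 7]` → shared = [6, 9, 7]
`lists = [shared, shared, shared]` → lists = [[6, 9, 7], [6, 9, 7], [6, 9, 7]]
`lists[0].append(22)` → shared = [6, 9, 7, 22]; lists = [[6, 9, 7, 22], [6, 9, 7, 22], [6, 9, 7, 22]]
`print(lists[1])` → prints [6, 9, 7, 22]
`print(lists[2])` → prints [6, 9, 7, 22]
`print(shared)` → prints [6, 9, 7, 22]

Answer:
[6, 9, 7, 22]
[6, 9, 7, 22]
[6, 9, 7, 22]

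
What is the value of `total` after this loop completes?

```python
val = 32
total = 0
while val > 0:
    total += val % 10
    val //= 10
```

Sum digits of 32
`total` takes the values: 0 → 2 → 5

Answer: 5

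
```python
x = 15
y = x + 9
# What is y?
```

Trace:
`x = 15` → x = 15
`y = x + 9` → y = 24
So y = 24

Answer: 24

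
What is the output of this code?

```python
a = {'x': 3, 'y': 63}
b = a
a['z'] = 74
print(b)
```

Key concept: dict aliasing.
Step by step:
`a = {'x': 3, 'y': 63}` → a = {'x': 3, 'y': 63}
`b = a` → b = {'x': 3, 'y': 63} (same object as a)
`a['z'] = 74` → a = {'x': 3, 'y': 63, 'z': 74} (same object as b); b = {'x': 3, 'y': 63, 'z': 74} (same object as a)
`print(b)` → prints {'x': 3, 'y': 63, 'z': 74}

Answer: {'x': 3, 'y': 63, 'z': 74}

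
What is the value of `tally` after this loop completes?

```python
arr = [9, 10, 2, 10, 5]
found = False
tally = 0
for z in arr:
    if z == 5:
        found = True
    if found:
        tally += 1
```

Count elements after first 5 in [9, 10, 2, 10, 5]
`tally` takes the values: 0 → 1

Answer: 1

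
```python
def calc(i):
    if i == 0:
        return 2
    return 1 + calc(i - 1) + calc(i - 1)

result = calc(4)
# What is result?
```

calc(i) = 1 + 2·calc(i-1), calc(0)=2. Closed form: (2+1)·2^4 - 1 = 47.

Answer: 47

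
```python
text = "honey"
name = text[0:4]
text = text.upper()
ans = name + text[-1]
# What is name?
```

Trace:
`text = "honey"` → text = 'honey'
`name = text[0:4]` → name = 'hone'
`text = text.upper()` → text = 'HONEY'
`ans = name + text[-1]` → ans = 'honeY'
So name = 'hone'

Answer: 'hone'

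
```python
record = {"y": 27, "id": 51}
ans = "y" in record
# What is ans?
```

Trace:
`record = {"y": 27, "id": 51}` → record = {'y': 27, 'id': 51}
`ans = "y" in record` → ans = True
So ans = True

Answer: True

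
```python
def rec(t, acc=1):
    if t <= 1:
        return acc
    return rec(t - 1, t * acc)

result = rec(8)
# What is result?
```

Accumulator trace (n, acc): (8, 1) -> (7, 8) -> (6, 56) -> (5, 336) -> (4, 1680) -> (3, 6720) -> (2, 20160) -> (1, 40320) -> return 40320

Answer: 40320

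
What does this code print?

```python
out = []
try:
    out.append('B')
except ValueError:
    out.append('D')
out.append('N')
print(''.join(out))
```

Execution trace: 'B' (try body, no exception) → 'N' (after the try/except). Output: BN

Answer: BN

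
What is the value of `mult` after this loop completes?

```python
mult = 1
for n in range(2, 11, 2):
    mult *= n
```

Product of even numbers 2 to 10
`mult` takes the values: 1 → 2 → 8 → 48 → 384 → 3840

Answer: 3840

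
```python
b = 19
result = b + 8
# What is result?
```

Trace:
`b = 19` → b = 19
`result = b + 8` → result = 27
So result = 27

Answer: 27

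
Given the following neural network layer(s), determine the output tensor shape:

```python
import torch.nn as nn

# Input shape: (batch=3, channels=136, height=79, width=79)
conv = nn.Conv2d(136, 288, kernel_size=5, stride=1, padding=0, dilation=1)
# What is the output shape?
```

Input: (3, 136, 79, 79) -> Output: (3, 288, 75, 75)

Answer: (3, 288, 75, 75)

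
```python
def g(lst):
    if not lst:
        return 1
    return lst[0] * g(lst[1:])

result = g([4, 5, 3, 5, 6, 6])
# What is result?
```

Product over [4, 5, 3, 5, 6, 6] = 4 * 5 * 3 * 5 * 6 * 6 = 10800

Answer: 10800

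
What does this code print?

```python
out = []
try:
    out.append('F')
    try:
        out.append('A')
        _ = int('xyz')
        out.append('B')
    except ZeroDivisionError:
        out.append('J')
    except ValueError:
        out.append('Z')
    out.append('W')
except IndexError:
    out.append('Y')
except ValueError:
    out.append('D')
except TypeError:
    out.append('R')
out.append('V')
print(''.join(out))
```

Execution trace: 'F' (try body) → 'A' (inner try body) → 'Z' (inner except ValueError) → 'W' (try body, no exception) → 'V' (after the try/except). Output: FAZWV

Answer: FAZWV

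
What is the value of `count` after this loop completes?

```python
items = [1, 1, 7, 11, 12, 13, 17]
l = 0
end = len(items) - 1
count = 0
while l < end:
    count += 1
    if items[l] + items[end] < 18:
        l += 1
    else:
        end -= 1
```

Steps to find pair summing to 18
`count` takes the values: 0 → 1 → 2 → 3 → 4 → 5 → 6

Answer: 6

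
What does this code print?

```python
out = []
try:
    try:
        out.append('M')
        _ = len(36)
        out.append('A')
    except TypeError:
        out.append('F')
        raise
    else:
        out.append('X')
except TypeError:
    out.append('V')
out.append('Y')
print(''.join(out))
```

Execution trace: 'M' (inner try body) → 'F' (inner except TypeError) → 'V' (outer except TypeError) → 'Y' (after the try/except). Output: MFVY

Answer: MFVY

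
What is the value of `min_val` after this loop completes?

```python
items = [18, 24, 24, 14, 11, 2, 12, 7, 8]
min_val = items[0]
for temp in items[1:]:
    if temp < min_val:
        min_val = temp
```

Minimum of [18, 24, 24, 14, 11, 2, 12, 7, 8]
`min_val` takes the values: 18 → 14 → 11 → 2

Answer: 2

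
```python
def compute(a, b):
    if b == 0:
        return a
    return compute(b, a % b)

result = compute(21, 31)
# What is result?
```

compute(21, 31) -> compute(31, 21) -> compute(21, 10) -> compute(10, 1) -> compute(1, 0) -> 1

Answer: 1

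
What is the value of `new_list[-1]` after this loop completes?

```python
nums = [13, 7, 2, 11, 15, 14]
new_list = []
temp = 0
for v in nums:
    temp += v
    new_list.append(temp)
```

Cumulative sum ends at 62
`new_list` takes the values: [] → [13] → [13, 20] → [13, 20, 22] → [13, 20, 22, 33] → [13, 20, 22, 33, 48] → [13, 20, 22, 33, 48, 62]
So `new_list[-1]` = 62

Answer: 62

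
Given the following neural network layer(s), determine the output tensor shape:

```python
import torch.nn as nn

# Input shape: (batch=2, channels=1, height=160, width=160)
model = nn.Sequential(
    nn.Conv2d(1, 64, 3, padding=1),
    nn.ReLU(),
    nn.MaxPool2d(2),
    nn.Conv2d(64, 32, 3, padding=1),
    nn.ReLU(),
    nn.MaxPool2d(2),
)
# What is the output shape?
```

Input: (2, 1, 160, 160) -> after first Conv2d: (2, 64, 160, 160) -> after first MaxPool2d: (2, 64, 80, 80) -> after second Conv2d: (2, 32, 80, 80) -> Output: (2, 32, 40, 40)

Answer: (2, 32, 40, 40)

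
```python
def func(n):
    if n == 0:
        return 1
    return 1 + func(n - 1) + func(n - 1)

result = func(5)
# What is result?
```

func(n) = 1 + 2·func(n-1), func(0)=1. Closed form: (1+1)·2^5 - 1 = 63.

Answer: 63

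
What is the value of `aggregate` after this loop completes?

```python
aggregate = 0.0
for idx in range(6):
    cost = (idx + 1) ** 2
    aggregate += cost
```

Sum of squared losses 1² + 2² + ... + 6²
`aggregate` takes the values: 0.0 → 1.0 → 5.0 → 14.0 → 30.0 → 55.0 → 91.0

Answer: 91.0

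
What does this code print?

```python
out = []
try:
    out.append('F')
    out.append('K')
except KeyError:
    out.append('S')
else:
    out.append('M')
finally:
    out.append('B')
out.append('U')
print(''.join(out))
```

Execution trace: 'F' (try body) → 'K' (try body, no exception) → 'M' (else) → 'B' (finally) → 'U' (after the try/except). Output: FKMBU

Answer: FKMBU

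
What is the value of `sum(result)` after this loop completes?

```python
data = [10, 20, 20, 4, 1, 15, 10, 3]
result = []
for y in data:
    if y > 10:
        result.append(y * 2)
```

Sum of doubled values > 10
`result` takes the values: [] → [40] → [40, 40] → [40, 40, 30]
So `sum(result)` = 110

Answer: 110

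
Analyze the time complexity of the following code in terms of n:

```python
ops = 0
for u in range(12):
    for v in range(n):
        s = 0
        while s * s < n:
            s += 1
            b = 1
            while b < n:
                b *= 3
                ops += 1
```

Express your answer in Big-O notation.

Each loop level contributes: 1 × n × √n × log n. Multiplying the contributions gives O(n√n log n).

Answer: O(n√n log n)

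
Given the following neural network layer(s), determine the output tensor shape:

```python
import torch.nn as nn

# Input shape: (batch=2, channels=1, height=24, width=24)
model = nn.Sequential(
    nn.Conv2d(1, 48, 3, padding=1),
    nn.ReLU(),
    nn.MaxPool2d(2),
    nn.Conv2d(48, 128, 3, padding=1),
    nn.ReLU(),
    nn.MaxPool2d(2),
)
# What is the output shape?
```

Input: (2, 1, 24, 24) -> after first Conv2d: (2, 48, 24, 24) -> after first MaxPool2d: (2, 48, 12, 12) -> after second Conv2d: (2, 128, 12, 12) -> Output: (2, 128, 6, 6)

Answer: (2, 128, 6, 6)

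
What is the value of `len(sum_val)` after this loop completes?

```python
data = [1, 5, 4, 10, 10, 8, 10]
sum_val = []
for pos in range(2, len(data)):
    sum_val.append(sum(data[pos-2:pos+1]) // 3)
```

Number of 3-element averages
`sum_val` takes the values: [] → [3] → [3, 6] → [3, 6, 8] → [3, 6, 8, 9] → [3, 6, 8, 9, 9]
So `len(sum_val)` = 5

Answer: 5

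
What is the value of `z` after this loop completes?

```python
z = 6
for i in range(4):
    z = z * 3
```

Multiply by 3, 4 times: 6 * 3^4 = 486
`z` takes the values: 6 → 18 → 54 → 162 → 486

Answer: 486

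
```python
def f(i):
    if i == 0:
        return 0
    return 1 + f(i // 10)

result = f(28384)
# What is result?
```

Count of digits of 28384: 5

Answer: 5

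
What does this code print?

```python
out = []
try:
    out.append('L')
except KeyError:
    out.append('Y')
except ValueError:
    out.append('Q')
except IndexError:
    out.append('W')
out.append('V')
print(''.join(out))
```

Execution trace: 'L' (try body, no exception) → 'V' (after the try/except). Output: LV

Answer: LV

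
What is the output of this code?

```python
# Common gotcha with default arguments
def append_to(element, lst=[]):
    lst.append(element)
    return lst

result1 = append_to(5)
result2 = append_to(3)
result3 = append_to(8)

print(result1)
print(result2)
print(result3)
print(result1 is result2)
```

Key concept: mutable default argument gotcha.
Step by step:
`result1 = append_to(5)` → result1 = [5]
`result2 = append_to(3)` → result1 = [5, 3] (same object as result2); result2 = [5, 3] (same object as result1)
`result3 = append_to(8)` → result1 = [5, 3, 8] (same object as result2, result3); result2 = [5, 3, 8] (same object as result1, result3); result3 = [5, 3, 8] (same object as result1, result2)
`print(result1)` → prints [5, 3, 8]
`print(result2)` → prints [5, 3, 8]
`print(result3)` → prints [5, 3, 8]
`print(result1 is result2)` → prints True

Answer:
[5, 3, 8]
[5, 3, 8]
[5, 3, 8]
True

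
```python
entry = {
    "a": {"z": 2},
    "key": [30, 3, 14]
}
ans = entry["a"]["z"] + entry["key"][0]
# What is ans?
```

Trace:
`entry = { ...` → entry = {'a': {'z': 2}, 'key': [30, 3, 14]}
`ans = entry["a"]["z"] + entry["key"][0]` → ans = 32
So ans = 32

Answer: 32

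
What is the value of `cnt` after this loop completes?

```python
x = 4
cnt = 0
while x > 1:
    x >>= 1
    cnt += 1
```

Count right shifts until 1
`cnt` takes the values: 0 → 1 → 2

Answer: 2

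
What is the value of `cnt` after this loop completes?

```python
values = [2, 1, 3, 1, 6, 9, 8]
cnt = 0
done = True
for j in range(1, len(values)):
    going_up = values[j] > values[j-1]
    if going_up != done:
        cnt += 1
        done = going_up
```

Count direction changes in [2, 1, 3, 1, 6, 9, 8]
`cnt` takes the values: 0 → 1 → 2 → 3 → 4 → 5

Answer: 5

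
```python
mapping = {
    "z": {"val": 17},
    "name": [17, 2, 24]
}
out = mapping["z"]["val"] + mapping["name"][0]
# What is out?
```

Trace:
`mapping = { ...` → mapping = {'z': {'val': 17}, 'name': [17, 2, 24]}
`out = mapping["z"]["val"] + mapping["name"][0]` → out = 34
So out = 34

Answer: 34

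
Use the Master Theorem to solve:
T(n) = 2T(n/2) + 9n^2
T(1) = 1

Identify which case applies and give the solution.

a=2, b=2, f(n)=9n^2. log_2(2) = 1. Since c=2 > 1 and the regularity condition holds (2(n/2)^2 = (2/2^2)n^2 with 2/2^2 < 1), Case 3 applies: T(n) = Θ(f(n)) = O(n^2).

Answer: O(n^2) - Case 3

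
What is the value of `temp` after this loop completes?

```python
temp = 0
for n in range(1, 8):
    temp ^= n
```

XOR of 1 to 7
`temp` takes the values: 0 → 1 → 3 → 0 → 4 → 1 → 7 → 0

Answer: 0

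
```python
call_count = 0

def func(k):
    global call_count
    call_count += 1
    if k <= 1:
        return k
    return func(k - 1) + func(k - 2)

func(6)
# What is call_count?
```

Calls(k) = 1 + Calls(k-1) + Calls(k-2); Calls(0)=Calls(1)=1. For k=6 this gives 25.

Answer: 25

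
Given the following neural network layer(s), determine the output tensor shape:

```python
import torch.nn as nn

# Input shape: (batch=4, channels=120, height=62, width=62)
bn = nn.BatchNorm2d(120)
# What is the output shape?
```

Input: (4, 120, 62, 62) -> Output: (4, 120, 62, 62)

Answer: (4, 120, 62, 62)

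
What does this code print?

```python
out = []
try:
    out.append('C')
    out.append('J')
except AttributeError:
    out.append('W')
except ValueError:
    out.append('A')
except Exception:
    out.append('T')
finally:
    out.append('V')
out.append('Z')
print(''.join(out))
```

Execution trace: 'C' (try body) → 'J' (try body, no exception) → 'V' (finally) → 'Z' (after the try/except). Output: CJVZ

Answer: CJVZ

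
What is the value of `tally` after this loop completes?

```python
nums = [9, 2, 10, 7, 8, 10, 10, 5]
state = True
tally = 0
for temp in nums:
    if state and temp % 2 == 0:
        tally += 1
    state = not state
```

Count even values at even positions
`tally` takes the values: 0 → 1 → 2 → 3

Answer: 3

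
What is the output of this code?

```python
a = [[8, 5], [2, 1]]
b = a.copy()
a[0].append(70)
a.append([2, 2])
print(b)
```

Key concept: shallow copy with nested lists.
Step by step:
`a = [[8, 5], [2, 1]]` → a = [[8, 5], [2, 1]]
`b = a.copy()` → b = [[8, 5], [2, 1]]
`a[0].append(70)` → a = [[8, 5, 70], [2, 1]]; b = [[8, 5, 70], [2, 1]]
`a.append([2, 2])` → a = [[8, 5, 70], [2, 1], [2, 2]]
`print(b)` → prints [[8, 5, 70], [2, 1]]

Answer: [[8, 5, 70], [2, 1]]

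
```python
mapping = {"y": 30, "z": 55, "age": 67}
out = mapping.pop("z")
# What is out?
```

Trace:
`mapping = {"y": 30, "z": 55, "age": 67}` → mapping = {'y': 30, 'z': 55, 'age': 67}
`out = mapping.pop("z")` → mapping = {'y': 30, 'age': 67}; out = 55
So out = 55

Answer: 55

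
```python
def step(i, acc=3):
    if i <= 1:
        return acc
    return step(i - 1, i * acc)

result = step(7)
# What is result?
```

Accumulator trace (n, acc): (7, 3) -> (6, 21) -> (5, 126) -> (4, 630) -> (3, 2520) -> (2, 7560) -> (1, 15120) -> return 15120

Answer: 15120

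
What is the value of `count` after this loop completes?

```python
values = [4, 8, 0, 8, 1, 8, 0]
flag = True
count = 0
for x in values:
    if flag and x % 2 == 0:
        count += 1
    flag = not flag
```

Count even values at even positions
`count` takes the values: 0 → 1 → 2 → 3

Answer: 3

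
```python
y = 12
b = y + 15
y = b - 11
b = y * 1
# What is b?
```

Trace:
`y = 12` → y = 12
`b = y + 15` → b = 27
`y = b - 11` → y = 16
`b = y * 1` → b = 16
So b = 16

Answer: 16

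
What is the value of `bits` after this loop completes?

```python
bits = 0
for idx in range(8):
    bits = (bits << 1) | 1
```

Build 8 consecutive 1-bits: 0b11111111
`bits` takes the values: 0 → 1 → 3 → 7 → 15 → 31 → 63 → 127 → 255

Answer: 255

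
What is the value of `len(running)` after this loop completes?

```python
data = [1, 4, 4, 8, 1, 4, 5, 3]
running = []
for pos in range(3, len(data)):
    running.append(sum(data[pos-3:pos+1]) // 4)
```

Number of 4-element averages
`running` takes the values: [] → [4] → [4, 4] → [4, 4, 4] → [4, 4, 4, 4] → [4, 4, 4, 4, 3]
So `len(running)` = 5

Answer: 5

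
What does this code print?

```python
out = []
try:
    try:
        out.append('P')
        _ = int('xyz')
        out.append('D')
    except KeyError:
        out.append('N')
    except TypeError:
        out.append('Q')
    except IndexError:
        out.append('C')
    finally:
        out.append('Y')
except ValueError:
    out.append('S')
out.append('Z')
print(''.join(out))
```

Execution trace: 'P' (try body) → 'Y' (finally) → 'S' (outer except ValueError) → 'Z' (after the try/except). Output: PYSZ

Answer: PYSZ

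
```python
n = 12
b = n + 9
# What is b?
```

Trace:
`n = 12` → n = 12
`b = n + 9` → b = 21
So b = 21

Answer: 21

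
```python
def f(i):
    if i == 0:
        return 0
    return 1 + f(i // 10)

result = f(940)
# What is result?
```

Count of digits of 940: 3

Answer: 3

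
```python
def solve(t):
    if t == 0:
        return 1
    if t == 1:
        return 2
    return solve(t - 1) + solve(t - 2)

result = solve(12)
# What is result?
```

Build up from base cases: solve(0)=1, solve(1)=2, solve(2)=3, solve(3)=5, solve(4)=8, solve(5)=13, solve(6)=21, ..., solve(12)=377

Answer: 377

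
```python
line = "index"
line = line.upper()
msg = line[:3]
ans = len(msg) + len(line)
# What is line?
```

Trace:
`line = "index"` → line = 'index'
`line = line.upper()` → line = 'INDEX'
`msg = line[:3]` → msg = 'IND'
`ans = len(msg) + len(line)` → ans = 8
So line = 'INDEX'

Answer: 'INDEX'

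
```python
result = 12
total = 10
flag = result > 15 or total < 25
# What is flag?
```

Trace:
`result = 12` → result = 12
`total = 10` → total = 10
`flag = result > 15 or total < 25` → flag = True
So flag = True

Answer: True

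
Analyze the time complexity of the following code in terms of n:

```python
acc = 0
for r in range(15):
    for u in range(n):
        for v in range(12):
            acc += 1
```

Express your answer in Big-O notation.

Each loop level contributes: 1 × n × 1. Multiplying the contributions gives O(n).

Answer: O(n)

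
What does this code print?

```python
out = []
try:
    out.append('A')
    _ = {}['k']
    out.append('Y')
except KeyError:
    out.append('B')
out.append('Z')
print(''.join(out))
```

Execution trace: 'A' (try body) → 'B' (except KeyError) → 'Z' (after the try/except). Output: ABZ

Answer: ABZ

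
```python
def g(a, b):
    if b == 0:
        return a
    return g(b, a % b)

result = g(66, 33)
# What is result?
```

g(66, 33) -> g(33, 0) -> 33

Answer: 33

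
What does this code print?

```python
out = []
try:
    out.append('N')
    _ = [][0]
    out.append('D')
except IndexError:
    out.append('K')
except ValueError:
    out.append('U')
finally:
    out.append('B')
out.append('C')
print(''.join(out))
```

Execution trace: 'N' (try body) → 'K' (except IndexError) → 'B' (finally) → 'C' (after the try/except). Output: NKBC

Answer: NKBC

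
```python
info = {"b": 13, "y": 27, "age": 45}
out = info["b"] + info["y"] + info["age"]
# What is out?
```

Trace:
`info = {"b": 13, "y": 27, "age": 45}` → info = {'b': 13, 'y': 27, 'age': 45}
`out = info["b"] + info["y"] + info["age"]` → out = 85
So out = 85

Answer: 85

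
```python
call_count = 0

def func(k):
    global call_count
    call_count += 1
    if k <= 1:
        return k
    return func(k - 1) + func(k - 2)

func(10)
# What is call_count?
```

Calls(k) = 1 + Calls(k-1) + Calls(k-2); Calls(0)=Calls(1)=1. For k=10 this gives 177.

Answer: 177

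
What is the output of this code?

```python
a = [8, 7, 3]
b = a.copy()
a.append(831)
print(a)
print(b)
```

Key concept: list.copy() creates independent copy.
Step by step:
`a = [8, 7, 3]` → a = [8, 7, 3]
`b = a.copy()` → b = [8, 7, 3]
`a.append(831)` → a = [8, 7, 3, 831]
`print(a)` → prints [8, 7, 3, 831]
`print(b)` → prints [8, 7, 3]

Answer:
[8, 7, 3, 831]
[8, 7, 3]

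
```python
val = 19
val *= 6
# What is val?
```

Trace:
`val = 19` → val = 19
`val *= 6` → val = 114
So val = 114

Answer: 114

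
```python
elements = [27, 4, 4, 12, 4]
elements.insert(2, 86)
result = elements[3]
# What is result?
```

Trace:
`elements = [27, 4, 4, 12, 4]` → elements = [27, 4, 4, 12, 4]
`elements.insert(2, 86)` → elements = [27, 4, 86, 4, 12, 4]
`result = elements[3]` → result = 4
So result = 4

Answer: 4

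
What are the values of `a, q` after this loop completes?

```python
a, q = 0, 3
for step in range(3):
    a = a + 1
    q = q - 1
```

a goes 0→3, q goes 3→0
`a, q` takes the values: (0, 3) → (1, 3) → (1, 2) → (2, 2) → (2, 1) → (3, 1) → (3, 0)

Answer: 3, 0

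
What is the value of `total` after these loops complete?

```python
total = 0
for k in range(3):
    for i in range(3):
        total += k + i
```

Sum of all k+i for k,i in 3x3
`total` takes the values: 0 → 1 → 3 → 4 → 6 → 9 → 11 → 14 → 18

Answer: 18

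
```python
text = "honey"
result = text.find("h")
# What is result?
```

Trace:
`text = "honey"` → text = 'honey'
`result = text.find("h")` → result = 0
So result = 0

Answer: 0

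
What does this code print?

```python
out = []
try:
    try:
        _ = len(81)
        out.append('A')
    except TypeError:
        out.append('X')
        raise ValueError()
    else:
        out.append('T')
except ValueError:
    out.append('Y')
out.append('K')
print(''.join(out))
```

Execution trace: 'X' (inner except TypeError) → 'Y' (outer except ValueError) → 'K' (after the try/except). Output: XYK

Answer: XYK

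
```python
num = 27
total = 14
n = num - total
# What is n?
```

Trace:
`num = 27` → num = 27
`total = 14` → total = 14
`n = num - total` → n = 13
So n = 13

Answer: 13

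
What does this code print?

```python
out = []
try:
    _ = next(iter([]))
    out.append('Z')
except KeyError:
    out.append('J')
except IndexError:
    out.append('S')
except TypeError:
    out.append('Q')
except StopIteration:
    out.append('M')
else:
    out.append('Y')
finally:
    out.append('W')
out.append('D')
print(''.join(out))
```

Execution trace: 'M' (except StopIteration) → 'W' (finally) → 'D' (after the try/except). Output: MWD

Answer: MWD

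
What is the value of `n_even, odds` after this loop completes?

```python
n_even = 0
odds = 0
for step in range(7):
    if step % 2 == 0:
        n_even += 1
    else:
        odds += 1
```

Count evens and odds in range(7)
`n_even, odds` takes the values: (0, 0) → (1, 0) → (1, 1) → (2, 1) → (2, 2) → (3, 2) → (3, 3) → (4, 3)

Answer: 4, 3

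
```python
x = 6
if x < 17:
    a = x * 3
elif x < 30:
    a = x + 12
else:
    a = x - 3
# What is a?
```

Trace:
`x = 6` → x = 6
`if x < 17: ...` → x < 17 is True → a = 18
So a = 18

Answer: 18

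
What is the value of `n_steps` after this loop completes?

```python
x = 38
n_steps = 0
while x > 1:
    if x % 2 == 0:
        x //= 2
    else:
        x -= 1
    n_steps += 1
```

Steps to reduce 38 to 1
`n_steps` takes the values: 0 → 1 → 2 → 3 → 4 → 5 → 6 → 7

Answer: 7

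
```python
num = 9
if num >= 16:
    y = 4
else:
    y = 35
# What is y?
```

Trace:
`num = 9` → num = 9
`if num >= 16: ...` → num >= 16 is False, take else branch → y = 35
So y = 35

Answer: 35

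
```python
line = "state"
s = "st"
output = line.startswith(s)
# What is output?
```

Trace:
`line = "state"` → line = 'state'
`s = "st"` → s = 'st'
`output = line.startswith(s)` → output = True
So output = True

Answer: True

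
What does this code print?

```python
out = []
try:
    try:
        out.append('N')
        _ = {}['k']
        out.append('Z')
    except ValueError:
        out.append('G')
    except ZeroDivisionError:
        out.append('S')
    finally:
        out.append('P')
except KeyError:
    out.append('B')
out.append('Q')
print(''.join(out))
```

Execution trace: 'N' (try body) → 'P' (finally) → 'B' (outer except KeyError) → 'Q' (after the try/except). Output: NPBQ

Answer: NPBQ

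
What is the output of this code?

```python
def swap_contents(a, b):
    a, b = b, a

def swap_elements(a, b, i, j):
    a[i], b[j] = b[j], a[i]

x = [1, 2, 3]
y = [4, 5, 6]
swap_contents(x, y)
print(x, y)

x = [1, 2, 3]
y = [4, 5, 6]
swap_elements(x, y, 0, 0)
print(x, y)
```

Key concept: parameter rebinding vs mutation.
Step by step:
`x = [1, 2, 3]` → x = [1, 2, 3]
`y = [4, 5, 6]` → y = [4, 5, 6]
`swap_contents(x, y)` → no visible change to tracked variables
`print(x, y)` → prints [1, 2, 3] [4, 5, 6]
`x = [1, 2, 3]` → x = [1, 2, 3]
`y = [4, 5, 6]` → y = [4, 5, 6]
`swap_elements(x, y, 0, 0)` → x = [4, 2, 3]; y = [1, 5, 6]
`print(x, y)` → prints [4, 2, 3] [1, 5, 6]

Answer:
[1, 2, 3] [4, 5, 6]
[4, 2, 3] [1, 5, 6]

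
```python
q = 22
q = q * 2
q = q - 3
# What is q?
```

Trace:
`q = 22` → q = 22
`q = q * 2` → q = 44
`q = q - 3` → q = 41
So q = 41

Answer: 41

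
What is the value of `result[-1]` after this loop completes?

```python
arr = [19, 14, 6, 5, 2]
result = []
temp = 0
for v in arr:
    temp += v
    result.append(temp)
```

Cumulative sum ends at 46
`result` takes the values: [] → [19] → [19, 33] → [19, 33, 39] → [19, 33, 39, 44] → [19, 33, 39, 44, 46]
So `result[-1]` = 46

Answer: 46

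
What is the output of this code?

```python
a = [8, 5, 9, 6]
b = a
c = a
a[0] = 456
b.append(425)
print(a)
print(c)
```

Key concept: multiple aliases.
Step by step:
`a = [8, 5, 9, 6]` → a = [8, 5, 9, 6]
`b = a` → b = [8, 5, 9, 6] (same object as a)
`c = a` → c = [8, 5, 9, 6] (same object as a, b)
`a[0] = 456` → a = [456, 5, 9, 6] (same object as b, c); b = [456, 5, 9, 6] (same object as a, c); c = [456, 5, 9, 6] (same object as a, b)
`b.append(425)` → a = [456, 5, 9, 6, 425] (same object as b, c); b = [456, 5, 9, 6, 425] (same object as a, c); c = [456, 5, 9, 6, 425] (same object as a, b)
`print(a)` → prints [456, 5, 9, 6, 425]
`print(c)` → prints [456, 5, 9, 6, 425]

Answer:
[456, 5, 9, 6, 425]
[456, 5, 9, 6, 425]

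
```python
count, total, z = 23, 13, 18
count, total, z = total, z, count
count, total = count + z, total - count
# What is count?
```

Trace:
`count, total, z = 23, 13, 18` → count = 23; total = 13; z = 18
`count, total, z = total, z, count` → count = 13; total = 18; z = 23
`count, total = count + z, total - count` → count = 36; total = 5
So count = 36

Answer: 36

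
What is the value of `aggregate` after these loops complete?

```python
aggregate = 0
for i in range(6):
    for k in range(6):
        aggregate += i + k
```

Sum of all i+k for i,k in 6x6
`aggregate` takes the values: 0 → 1 → 3 → 6 → 10 → 15 → 16 → 18 → 21 → 25 → 30 → 36 → 38 → 41 → 45 → 50 → 56 → 63 → 66 → 70 → 75 → 81 → 88 → 96 → 100 → 105 → 111 → 118 → 126 → 135 → 140 → 146 → 153 → 161 → 170 → 180

Answer: 180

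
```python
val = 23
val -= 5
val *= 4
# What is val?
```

Trace:
`val = 23` → val = 23
`val -= 5` → val = 18
`val *= 4` → val = 72
So val = 72

Answer: 72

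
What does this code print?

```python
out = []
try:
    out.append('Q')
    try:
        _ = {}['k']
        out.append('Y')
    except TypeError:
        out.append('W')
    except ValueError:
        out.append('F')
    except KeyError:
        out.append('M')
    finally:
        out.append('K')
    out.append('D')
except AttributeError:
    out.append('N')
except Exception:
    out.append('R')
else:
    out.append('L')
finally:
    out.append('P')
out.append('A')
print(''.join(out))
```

Execution trace: 'Q' (try body) → 'M' (inner except KeyError) → 'K' (inner finally) → 'D' (try body, no exception) → 'L' (else) → 'P' (finally) → 'A' (after the try/except). Output: QMKDLPA

Answer: QMKDLPA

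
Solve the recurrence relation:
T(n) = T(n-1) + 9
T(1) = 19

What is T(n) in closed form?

Unrolling: T(n) = T(1) + 9·(n-1) = 19 + 9(n-1) = 9n + 10.

Answer: T(n) = 9n + 10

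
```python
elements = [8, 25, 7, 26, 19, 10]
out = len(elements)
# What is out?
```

Trace:
`elements = [8, 25, 7, 26, 19, 10]` → elements = [8, 25, 7, 26, 19, 10]
`out = len(elements)` → out = 6
So out = 6

Answer: 6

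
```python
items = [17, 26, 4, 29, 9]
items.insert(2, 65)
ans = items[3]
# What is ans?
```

Trace:
`items = [17, 26, 4, 29, 9]` → items = [17, 26, 4, 29, 9]
`items.insert(2, 65)` → items = [17, 26, 65, 4, 29, 9]
`ans = items[3]` → ans = 4
So ans = 4

Answer: 4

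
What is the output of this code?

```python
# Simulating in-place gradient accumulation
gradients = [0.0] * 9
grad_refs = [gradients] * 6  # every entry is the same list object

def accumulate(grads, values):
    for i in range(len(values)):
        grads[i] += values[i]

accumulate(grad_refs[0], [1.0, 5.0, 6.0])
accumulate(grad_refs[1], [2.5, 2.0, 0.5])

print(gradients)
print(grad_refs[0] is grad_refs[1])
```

Key concept: gradient accumulation aliasing.
Step by step:
`gradients = [0.0] * 9` → gradients = [0.0, 0.0, 0.0, 0.0, 0.0, 0.0, 0.0, 0.0, 0.0]
`grad_refs = [gradients] * 6` → grad_refs = [[0.0, 0.0, 0.0, 0.0, 0.0, 0.0, 0.0, 0.0, 0.0], [0.0, 0.0, 0.0, 0.0, 0.0, 0.0, 0.0, 0.0, 0.0], [0.0, 0.0, 0.0, 0.0, 0.0, 0.0, 0.0, 0.0, 0.0], [0.0, 0.0, 0.0, 0.0, 0.0, 0.0, 0.0, 0.0, 0.0], [0.0, 0.0, 0.0, 0.0, 0.0, 0.0, 0.0, 0.0, 0.0], [0.0, 0.0, 0.0, 0.0, 0.0, 0.0, 0.0, 0.0, 0.0]]
`accumulate(grad_refs[0], [1.0, 5.0, 6.0])` → gradients = [1.0, 5.0, 6.0, 0.0, 0.0, 0.0, 0.0, 0.0, 0.0]; grad_refs = [[1.0, 5.0, 6.0, 0.0, 0.0, 0.0, 0.0, 0.0, 0.0], [1.0, 5.0, 6.0, 0.0, 0.0, 0.0, 0.0, 0.0, 0.0], [1.0, 5.0, 6.0, 0.0, 0.0, 0.0, 0.0, 0.0, 0.0], [1.0, 5.0, 6.0, 0.0, 0.0, 0.0, 0.0, 0.0, 0.0], [1.0, 5.0, 6.0, 0.0, 0.0, 0.0, 0.0, 0.0, 0.0], [1.0, 5.0, 6.0, 0.0, 0.0, 0.0, 0.0, 0.0, 0.0]]
`accumulate(grad_refs[1], [2.5, 2.0, 0.5])` → gradients = [3.5, 7.0, 6.5, 0.0, 0.0, 0.0, 0.0, 0.0, 0.0]; grad_refs = [[3.5, 7.0, 6.5, 0.0, 0.0, 0.0, 0.0, 0.0, 0.0], [3.5, 7.0, 6.5, 0.0, 0.0, 0.0, 0.0, 0.0, 0.0], [3.5, 7.0, 6.5, 0.0, 0.0, 0.0, 0.0, 0.0, 0.0], [3.5, 7.0, 6.5, 0.0, 0.0, 0.0, 0.0, 0.0, 0.0], [3.5, 7.0, 6.5, 0.0, 0.0, 0.0, 0.0, 0.0, 0.0], [3.5, 7.0, 6.5, 0.0, 0.0, 0.0, 0.0, 0.0, 0.0]]
`print(gradients)` → prints [3.5, 7.0, 6.5, 0.0, 0.0, 0.0, 0.0, 0.0, 0.0]
`print(grad_refs[0] is grad_refs[1])` → prints True

Answer:
[3.5, 7.0, 6.5, 0.0, 0.0, 0.0, 0.0, 0.0, 0.0]
True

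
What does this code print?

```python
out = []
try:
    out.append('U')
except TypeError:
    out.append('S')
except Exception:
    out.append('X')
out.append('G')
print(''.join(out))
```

Execution trace: 'U' (try body, no exception) → 'G' (after the try/except). Output: UG

Answer: UG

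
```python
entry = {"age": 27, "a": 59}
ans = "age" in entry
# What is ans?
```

Trace:
`entry = {"age": 27, "a": 59}` → entry = {'age': 27, 'a': 59}
`ans = "age" in entry` → ans = True
So ans = True

Answer: True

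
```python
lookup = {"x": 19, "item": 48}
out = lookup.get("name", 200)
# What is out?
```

Trace:
`lookup = {"x": 19, "item": 48}` → lookup = {'x': 19, 'item': 48}
`out = lookup.get("name", 200)` → out = 200
So out = 200

Answer: 200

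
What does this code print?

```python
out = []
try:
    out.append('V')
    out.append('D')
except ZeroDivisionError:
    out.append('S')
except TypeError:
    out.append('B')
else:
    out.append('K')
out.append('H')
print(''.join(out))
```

Execution trace: 'V' (try body) → 'D' (try body, no exception) → 'K' (else) → 'H' (after the try/except). Output: VDKH

Answer: VDKH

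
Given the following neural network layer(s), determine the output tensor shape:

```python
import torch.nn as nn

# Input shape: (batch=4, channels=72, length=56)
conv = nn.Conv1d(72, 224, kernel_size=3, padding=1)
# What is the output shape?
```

Input: (4, 72, 56) -> Output: (4, 224, 56)

Answer: (4, 224, 56)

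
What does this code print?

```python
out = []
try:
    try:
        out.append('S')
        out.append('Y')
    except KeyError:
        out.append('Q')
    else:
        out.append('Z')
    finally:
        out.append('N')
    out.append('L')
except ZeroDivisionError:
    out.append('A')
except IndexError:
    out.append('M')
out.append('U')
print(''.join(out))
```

Execution trace: 'S' (inner try body) → 'Y' (inner try body, no exception) → 'Z' (inner else) → 'N' (inner finally) → 'L' (try body, no exception) → 'U' (after the try/except). Output: SYZNLU

Answer: SYZNLU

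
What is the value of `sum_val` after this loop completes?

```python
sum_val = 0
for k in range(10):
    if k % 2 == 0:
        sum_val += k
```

Sum of even numbers 0 to 9
`sum_val` takes the values: 0 → 2 → 6 → 12 → 20

Answer: 20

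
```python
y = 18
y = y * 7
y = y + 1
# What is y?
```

Trace:
`y = 18` → y = 18
`y = y * 7` → y = 126
`y = y + 1` → y = 127
So y = 127

Answer: 127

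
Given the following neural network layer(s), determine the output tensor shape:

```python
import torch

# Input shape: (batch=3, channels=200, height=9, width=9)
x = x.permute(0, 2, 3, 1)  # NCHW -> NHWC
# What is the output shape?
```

Input: (3, 200, 9, 9) -> Output: (3, 9, 9, 200)

Answer: (3, 9, 9, 200)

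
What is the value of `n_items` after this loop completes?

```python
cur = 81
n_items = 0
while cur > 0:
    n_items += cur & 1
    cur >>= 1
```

Count set bits in 81 (binary: 0b1010001)
`n_items` takes the values: 0 → 1 → 2 → 3

Answer: 3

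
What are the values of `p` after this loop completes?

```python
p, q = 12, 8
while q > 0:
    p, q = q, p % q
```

GCD of 12 and 8
`p` takes the values: 12 → 8 → 4

Answer: 4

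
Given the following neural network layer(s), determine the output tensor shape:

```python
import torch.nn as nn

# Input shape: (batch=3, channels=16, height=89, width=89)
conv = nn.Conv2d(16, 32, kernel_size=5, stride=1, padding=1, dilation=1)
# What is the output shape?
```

Input: (3, 16, 89, 89) -> Output: (3, 32, 87, 87)

Answer: (3, 32, 87, 87)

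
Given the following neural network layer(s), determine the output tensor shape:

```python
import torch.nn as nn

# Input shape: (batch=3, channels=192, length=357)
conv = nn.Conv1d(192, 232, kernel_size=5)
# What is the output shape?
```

Input: (3, 192, 357) -> Output: (3, 232, 353)

Answer: (3, 232, 353)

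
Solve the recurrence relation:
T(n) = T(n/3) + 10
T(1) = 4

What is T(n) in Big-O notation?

Each step divides n by 3 and adds 10. After log_3(n) steps we reach T(1)=4. So T(n) = 10·log_3(n) + 4 = O(log n).

Answer: O(log n)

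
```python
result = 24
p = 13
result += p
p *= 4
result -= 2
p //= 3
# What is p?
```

Trace:
`result = 24` → result = 24
`p = 13` → p = 13
`result += p` → result = 37
`p *= 4` → p = 52
`result -= 2` → result = 35
`p //= 3` → p = 17
So p = 17

Answer: 17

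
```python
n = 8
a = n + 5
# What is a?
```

Trace:
`n = 8` → n = 8
`a = n + 5` → a = 13
So a = 13

Answer: 13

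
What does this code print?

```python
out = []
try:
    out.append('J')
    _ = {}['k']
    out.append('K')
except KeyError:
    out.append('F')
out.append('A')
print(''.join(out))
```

Execution trace: 'J' (try body) → 'F' (except KeyError) → 'A' (after the try/except). Output: JFA

Answer: JFA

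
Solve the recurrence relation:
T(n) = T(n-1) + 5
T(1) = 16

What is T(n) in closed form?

Unrolling: T(n) = T(1) + 5·(n-1) = 16 + 5(n-1) = 5n + 11.

Answer: T(n) = 5n + 11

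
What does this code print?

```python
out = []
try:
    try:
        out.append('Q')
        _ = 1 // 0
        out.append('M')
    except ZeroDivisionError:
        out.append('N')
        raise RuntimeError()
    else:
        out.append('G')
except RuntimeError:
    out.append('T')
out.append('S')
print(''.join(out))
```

Execution trace: 'Q' (inner try body) → 'N' (inner except ZeroDivisionError) → 'T' (outer except RuntimeError) → 'S' (after the try/except). Output: QNTS

Answer: QNTS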